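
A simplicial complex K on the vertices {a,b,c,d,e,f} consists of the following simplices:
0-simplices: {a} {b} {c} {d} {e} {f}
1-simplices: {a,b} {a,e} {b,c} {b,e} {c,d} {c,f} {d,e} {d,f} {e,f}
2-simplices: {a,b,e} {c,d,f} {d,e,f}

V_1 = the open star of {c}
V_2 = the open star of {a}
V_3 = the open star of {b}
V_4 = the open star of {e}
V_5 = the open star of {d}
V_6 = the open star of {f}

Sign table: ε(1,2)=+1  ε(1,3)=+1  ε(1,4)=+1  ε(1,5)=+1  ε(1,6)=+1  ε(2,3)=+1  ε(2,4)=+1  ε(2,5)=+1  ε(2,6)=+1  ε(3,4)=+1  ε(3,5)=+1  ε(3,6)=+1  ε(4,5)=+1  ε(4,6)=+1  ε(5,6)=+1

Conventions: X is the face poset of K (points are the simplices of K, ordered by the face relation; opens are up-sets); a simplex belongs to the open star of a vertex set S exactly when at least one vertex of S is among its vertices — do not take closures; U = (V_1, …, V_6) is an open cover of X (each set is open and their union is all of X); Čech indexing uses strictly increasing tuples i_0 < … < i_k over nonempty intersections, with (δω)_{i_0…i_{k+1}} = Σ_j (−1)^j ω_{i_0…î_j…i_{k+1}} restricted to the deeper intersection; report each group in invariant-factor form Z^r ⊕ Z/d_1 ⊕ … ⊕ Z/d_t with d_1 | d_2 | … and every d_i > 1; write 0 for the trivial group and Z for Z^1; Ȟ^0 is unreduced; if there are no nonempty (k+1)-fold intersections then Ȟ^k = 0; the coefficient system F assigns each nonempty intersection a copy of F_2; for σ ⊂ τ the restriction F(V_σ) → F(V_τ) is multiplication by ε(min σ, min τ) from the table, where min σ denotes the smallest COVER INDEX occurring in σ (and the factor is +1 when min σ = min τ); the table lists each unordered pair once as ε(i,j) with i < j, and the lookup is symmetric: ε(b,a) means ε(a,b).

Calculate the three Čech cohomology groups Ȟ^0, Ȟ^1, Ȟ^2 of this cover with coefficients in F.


nonempty overlaps:
  V1={{c},{b,c},{c,d},{c,f},{c,d,f}} V2={{a},{a,b},{a,e},{a,b,e}} V3={{b},{a,b},{b,c},{b,e},{a,b,e}} V4={{e},{a,e},{b,e},{d,e},{e,f},{a,b,e},{d,e,f}} V5={{d},{c,d},{d,e},{d,f},{c,d,f},{d,e,f}} V6={{f},{c,f},{d,f},{e,f},{c,d,f},{d,e,f}}
  V13={{b,c}} V15={{c,d},{c,d,f}} V16={{c,f},{c,d,f}} V23={{a,b},{a,b,e}} V24={{a,e},{a,b,e}} V34={{b,e},{a,b,e}} V45={{d,e},{d,e,f}} V46={{e,f},{d,e,f}} V56={{d,f},{c,d,f},{d,e,f}}
  V156={{c,d,f}} V234={{a,b,e}} V456={{d,e,f}}
C dims 6,9,3; δ0: rk_F2 5; δ1: rk_F2 3
degree 0: 6−5−0 = 1 → Ȟ^0 ≅ Z/2
degree 1: 9−3−5 = 1 → Ȟ^1 ≅ Z/2
degree 2: 3−0−3 = 0 → Ȟ^2 ≅ 0

Ȟ^0 ≅ Z/2,  Ȟ^1 ≅ Z/2,  Ȟ^2 ≅ 0


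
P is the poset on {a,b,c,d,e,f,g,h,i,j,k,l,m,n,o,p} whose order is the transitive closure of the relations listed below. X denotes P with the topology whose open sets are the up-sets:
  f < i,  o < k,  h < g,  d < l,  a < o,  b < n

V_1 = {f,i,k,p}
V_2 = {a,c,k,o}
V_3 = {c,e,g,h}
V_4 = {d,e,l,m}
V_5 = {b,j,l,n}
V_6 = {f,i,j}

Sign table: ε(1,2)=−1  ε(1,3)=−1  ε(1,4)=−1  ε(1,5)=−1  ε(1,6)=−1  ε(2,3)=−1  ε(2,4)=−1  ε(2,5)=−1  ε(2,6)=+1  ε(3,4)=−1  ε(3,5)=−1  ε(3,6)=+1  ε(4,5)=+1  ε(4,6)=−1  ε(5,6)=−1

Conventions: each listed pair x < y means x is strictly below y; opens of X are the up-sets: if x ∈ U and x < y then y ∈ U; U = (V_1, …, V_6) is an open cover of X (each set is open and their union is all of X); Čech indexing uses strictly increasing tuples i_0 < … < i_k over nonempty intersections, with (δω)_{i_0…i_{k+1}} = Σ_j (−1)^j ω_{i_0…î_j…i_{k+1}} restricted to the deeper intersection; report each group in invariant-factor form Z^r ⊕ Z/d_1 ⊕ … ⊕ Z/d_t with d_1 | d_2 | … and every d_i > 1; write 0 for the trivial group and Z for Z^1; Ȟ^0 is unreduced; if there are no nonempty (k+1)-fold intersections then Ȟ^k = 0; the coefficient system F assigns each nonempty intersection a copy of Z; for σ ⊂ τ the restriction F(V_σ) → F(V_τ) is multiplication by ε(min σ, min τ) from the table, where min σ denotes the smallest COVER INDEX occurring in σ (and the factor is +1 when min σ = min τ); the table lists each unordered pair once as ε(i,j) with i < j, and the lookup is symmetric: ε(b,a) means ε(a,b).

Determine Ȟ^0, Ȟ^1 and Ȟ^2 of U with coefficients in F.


Ȟ^0 ≅ 0, Ȟ^1 ≅ Z/2, Ȟ^2 ≅ 0

nonempty intersections:
  V12={k} V16={f,i} V23={c} V34={e} V45={l} V56={j}
C dims 6,6; δ0: rk 6, SNF 1^5·2
Ȟ^0: (6−6)−0=0 ⇒ 0
Ȟ^1: (6−0)−6=0 plus torsion [2] ⇒ Z/2
Ȟ^2: (0−0)−0=0 ⇒ 0


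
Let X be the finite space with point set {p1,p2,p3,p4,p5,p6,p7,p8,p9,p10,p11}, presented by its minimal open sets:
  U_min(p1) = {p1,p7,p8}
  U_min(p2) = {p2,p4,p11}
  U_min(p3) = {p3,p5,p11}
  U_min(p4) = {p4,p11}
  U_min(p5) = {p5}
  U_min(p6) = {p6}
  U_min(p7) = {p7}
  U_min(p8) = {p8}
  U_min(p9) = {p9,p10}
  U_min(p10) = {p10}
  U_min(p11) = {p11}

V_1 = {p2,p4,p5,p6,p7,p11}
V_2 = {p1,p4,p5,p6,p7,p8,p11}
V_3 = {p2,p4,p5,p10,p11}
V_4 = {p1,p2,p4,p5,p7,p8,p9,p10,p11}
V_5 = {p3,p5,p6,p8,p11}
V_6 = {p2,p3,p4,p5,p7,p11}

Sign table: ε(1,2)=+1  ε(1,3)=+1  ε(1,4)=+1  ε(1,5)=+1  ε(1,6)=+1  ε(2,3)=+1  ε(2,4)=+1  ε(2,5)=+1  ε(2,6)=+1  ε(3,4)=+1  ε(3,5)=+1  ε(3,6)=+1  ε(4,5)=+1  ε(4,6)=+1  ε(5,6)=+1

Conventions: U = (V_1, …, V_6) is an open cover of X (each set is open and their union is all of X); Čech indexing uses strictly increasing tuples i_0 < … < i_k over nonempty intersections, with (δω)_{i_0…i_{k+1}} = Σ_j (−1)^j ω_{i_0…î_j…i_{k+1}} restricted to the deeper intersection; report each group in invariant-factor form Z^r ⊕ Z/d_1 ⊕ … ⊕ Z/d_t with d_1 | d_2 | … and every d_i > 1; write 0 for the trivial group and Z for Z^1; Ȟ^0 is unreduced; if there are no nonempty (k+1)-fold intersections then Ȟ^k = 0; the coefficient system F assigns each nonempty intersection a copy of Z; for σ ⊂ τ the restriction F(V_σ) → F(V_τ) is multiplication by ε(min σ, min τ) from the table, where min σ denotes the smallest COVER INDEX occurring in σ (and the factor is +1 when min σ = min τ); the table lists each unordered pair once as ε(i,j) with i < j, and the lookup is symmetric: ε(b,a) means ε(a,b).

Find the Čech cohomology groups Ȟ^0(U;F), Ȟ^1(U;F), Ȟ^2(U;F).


nerve of the cover:
  V12={p4,p5,p6,p7,p11} V13={p2,p4,p5,p11} V14={p2,p4,p5,p7,p11} V15={p5,p6,p11} V16={p2,p4,p5,p7,p11} V23={p4,p5,p11} V24={p1,p4,p5,p7,p8,p11} V25={p5,p6,p8,p11} V26={p4,p5,p7,p11} V34={p2,p4,p5,p10,p11} V35={p5,p11} V36={p2,p4,p5,p11} V45={p5,p8,p11} V46={p2,p4,p5,p7,p11} V56={p3,p5,p11}
  V123={p4,p5,p11} V124={p4,p5,p7,p11} V125={p5,p6,p11} V126={p4,p5,p7,p11} V134={p2,p4,p5,p11} V135={p5,p11} V136={p2,p4,p5,p11} V145={p5,p11} V146={p2,p4,p5,p7,p11} V156={p5,p11} V234={p4,p5,p11} V235={p5,p11} V236={p4,p5,p11} V245={p5,p8,p11} V246={p4,p5,p7,p11} V256={p5,p11} V345={p5,p11} V346={p2,p4,p5,p11} V356={p5,p11} V456={p5,p11}
  V1234={p4,p5,p11} V1235={p5,p11} V1236={p4,p5,p11} V1245={p5,p11} V1246={p4,p5,p7,p11} V1256={p5,p11} V1345={p5,p11} V1346={p2,p4,p5,p11} V1356={p5,p11} V1456={p5,p11} V2345={p5,p11} V2346={p4,p5,p11} V2356={p5,p11} V2456={p5,p11} V3456={p5,p11}
  V12345={p5,p11} V12346={p4,p5,p11} V12356={p5,p11} V12456={p5,p11} V13456={p5,p11} V23456={p5,p11}
  V123456={p5,p11}
C dims 6,15,20,15; δ0: rk 5, SNF 1^5; δ1: rk 10, SNF 1^10; δ2: rk 10, SNF 1^10
Ȟ^0 = (6 − 5) − 0 = 1, so Ȟ^0 ≅ Z
Ȟ^1 = (15 − 10) − 5 = 0, so Ȟ^1 ≅ 0
Ȟ^2 = (20 − 10) − 10 = 0, so Ȟ^2 ≅ 0

Ȟ^0 = Z; Ȟ^1 = 0; Ȟ^2 = 0


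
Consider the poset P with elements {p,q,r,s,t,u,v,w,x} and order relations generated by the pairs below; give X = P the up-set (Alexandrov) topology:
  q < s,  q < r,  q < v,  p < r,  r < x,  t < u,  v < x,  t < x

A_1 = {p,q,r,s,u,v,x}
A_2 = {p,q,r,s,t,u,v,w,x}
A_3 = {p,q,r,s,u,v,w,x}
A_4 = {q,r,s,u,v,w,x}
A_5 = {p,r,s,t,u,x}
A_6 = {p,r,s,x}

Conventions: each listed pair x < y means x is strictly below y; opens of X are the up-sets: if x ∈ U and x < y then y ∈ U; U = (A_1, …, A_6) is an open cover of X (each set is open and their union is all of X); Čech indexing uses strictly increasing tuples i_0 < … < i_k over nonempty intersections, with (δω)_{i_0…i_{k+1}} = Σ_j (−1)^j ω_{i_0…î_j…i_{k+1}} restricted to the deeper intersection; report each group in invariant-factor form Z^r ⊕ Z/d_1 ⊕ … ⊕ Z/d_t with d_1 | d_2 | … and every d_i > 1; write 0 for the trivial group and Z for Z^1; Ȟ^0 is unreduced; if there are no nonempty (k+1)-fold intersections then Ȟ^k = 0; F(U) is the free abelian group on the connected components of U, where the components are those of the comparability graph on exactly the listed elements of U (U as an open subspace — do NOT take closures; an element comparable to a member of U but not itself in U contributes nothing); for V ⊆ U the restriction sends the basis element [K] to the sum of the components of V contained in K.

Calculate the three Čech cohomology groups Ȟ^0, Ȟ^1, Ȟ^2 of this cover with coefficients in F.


Ȟ^0 = Z^2; Ȟ^1 = 0; Ȟ^2 = 0

nerve of the cover:
  A12={p,q,r,s,u,v,x} A13={p,q,r,s,u,v,x} A14={q,r,s,u,v,x} A15={p,r,s,u,x} A16={p,r,s,x} A23={p,q,r,s,u,v,w,x} A24={q,r,s,u,v,w,x} A25={p,r,s,t,u,x} A26={p,r,s,x} A34={q,r,s,u,v,w,x} A35={p,r,s,u,x} A36={p,r,s,x} A45={r,s,u,x} A46={r,s,x} A56={p,r,s,x}
  A123={p,q,r,s,u,v,x} A124={q,r,s,u,v,x} A125={p,r,s,u,x} A126={p,r,s,x} A134={q,r,s,u,v,x} A135={p,r,s,u,x} A136={p,r,s,x} A145={r,s,u,x} A146={r,s,x} A156={p,r,s,x} A234={q,r,s,u,v,w,x} A235={p,r,s,u,x} A236={p,r,s,x} A245={r,s,u,x} A246={r,s,x} A256={p,r,s,x} A345={r,s,u,x} A346={r,s,x} A356={p,r,s,x} A456={r,s,x}
  A1234={q,r,s,u,v,x} A1235={p,r,s,u,x} A1236={p,r,s,x} A1245={r,s,u,x} A1246={r,s,x} A1256={p,r,s,x} A1345={r,s,u,x} A1346={r,s,x} A1356={p,r,s,x} A1456={r,s,x} A2345={r,s,u,x} A2346={r,s,x} A2356={p,r,s,x} A2456={r,s,x} A3456={r,s,x}
  A12345={r,s,u,x} A12346={r,s,x} A12356={p,r,s,x} A12456={r,s,x} A13456={r,s,x} A23456={r,s,x}
  A123456={r,s,x}
components per intersection:
  A1: {p,q,r,s,v,x} {u}
  A2: {p,q,r,s,t,u,v,x} {w}
  A3: {p,q,r,s,v,x} {u} {w}
  A4: {q,r,s,v,x} {u} {w}
  A5: {p,r,t,u,x} {s}
  A6: {p,r,x} {s}
  A12: {p,q,r,s,v,x} {u}
  A13: {p,q,r,s,v,x} {u}
  A14: {q,r,s,v,x} {u}
  A15: {p,r,x} {s} {u}
  A16: {p,r,x} {s}
  A23: {p,q,r,s,v,x} {u} {w}
  A24: {q,r,s,v,x} {u} {w}
  A25: {p,r,t,u,x} {s}
  A26: {p,r,x} {s}
  A34: {q,r,s,v,x} {u} {w}
  A35: {p,r,x} {s} {u}
  A36: {p,r,x} {s}
  A45: {r,x} {s} {u}
  A46: {r,x} {s}
  A56: {p,r,x} {s}
  A123: {p,q,r,s,v,x} {u}
  A124: {q,r,s,v,x} {u}
  A125: {p,r,x} {s} {u}
  A126: {p,r,x} {s}
  A134: {q,r,s,v,x} {u}
  A135: {p,r,x} {s} {u}
  A136: {p,r,x} {s}
  A145: {r,x} {s} {u}
  A146: {r,x} {s}
  A156: {p,r,x} {s}
  A234: {q,r,s,v,x} {u} {w}
  A235: {p,r,x} {s} {u}
  A236: {p,r,x} {s}
  A245: {r,x} {s} {u}
  A246: {r,x} {s}
  A256: {p,r,x} {s}
  A345: {r,x} {s} {u}
  A346: {r,x} {s}
  A356: {p,r,x} {s}
  A456: {r,x} {s}
  A1234: {q,r,s,v,x} {u}
  A1235: {p,r,x} {s} {u}
  A1236: {p,r,x} {s}
  A1245: {r,x} {s} {u}
  A1246: {r,x} {s}
  A1256: {p,r,x} {s}
  A1345: {r,x} {s} {u}
  A1346: {r,x} {s}
  A1356: {p,r,x} {s}
  A1456: {r,x} {s}
  A2345: {r,x} {s} {u}
  A2346: {r,x} {s}
  A2356: {p,r,x} {s}
  A2456: {r,x} {s}
  A3456: {r,x} {s}
  A12345: {r,x} {s} {u}
  A12346: {r,x} {s}
  A12356: {p,r,x} {s}
  A12456: {r,x} {s}
  A13456: {r,x} {s}
  A23456: {r,x} {s}
  A123456: {r,x} {s}
C dims 14,36,47,34; δ0: rk 12, SNF 1^12; δ1: rk 24, SNF 1^24; δ2: rk 23, SNF 1^23
Ȟ^0 = (14 − 12) − 0 = 2, so Ȟ^0 ≅ Z^2
Ȟ^1 = (36 − 24) − 12 = 0, so Ȟ^1 ≅ 0
Ȟ^2 = (47 − 23) − 24 = 0, so Ȟ^2 ≅ 0


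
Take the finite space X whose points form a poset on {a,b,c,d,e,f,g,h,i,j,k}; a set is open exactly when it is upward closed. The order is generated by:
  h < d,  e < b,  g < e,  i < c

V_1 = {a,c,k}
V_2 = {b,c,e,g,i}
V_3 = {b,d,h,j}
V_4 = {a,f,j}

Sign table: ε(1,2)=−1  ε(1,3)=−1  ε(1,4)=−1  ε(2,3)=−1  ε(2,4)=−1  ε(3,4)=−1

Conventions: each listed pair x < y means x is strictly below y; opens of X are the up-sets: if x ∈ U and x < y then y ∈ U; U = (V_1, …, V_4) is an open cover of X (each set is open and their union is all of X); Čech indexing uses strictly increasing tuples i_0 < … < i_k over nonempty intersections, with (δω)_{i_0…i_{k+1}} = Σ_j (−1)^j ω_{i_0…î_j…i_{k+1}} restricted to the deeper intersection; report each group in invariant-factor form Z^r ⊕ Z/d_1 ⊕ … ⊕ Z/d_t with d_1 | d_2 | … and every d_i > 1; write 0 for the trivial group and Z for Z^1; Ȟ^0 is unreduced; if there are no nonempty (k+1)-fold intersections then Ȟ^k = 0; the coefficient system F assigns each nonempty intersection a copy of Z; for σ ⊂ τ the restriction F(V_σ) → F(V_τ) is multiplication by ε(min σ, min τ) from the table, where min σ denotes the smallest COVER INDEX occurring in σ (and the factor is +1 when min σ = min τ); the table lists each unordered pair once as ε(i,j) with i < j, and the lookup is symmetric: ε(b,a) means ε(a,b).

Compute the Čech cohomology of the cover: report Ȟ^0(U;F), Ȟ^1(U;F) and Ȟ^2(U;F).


Ȟ^0(U;F) ≅ Z,  Ȟ^1(U;F) ≅ Z,  Ȟ^2(U;F) ≅ 0

intersection data:
  V12={c} V14={a} V23={b} V34={j}
C dims 4,4; δ0: rk 3, SNF 1^3
Ȟ^0 = (4 − 3) − 0 = 1, so Ȟ^0 ≅ Z
Ȟ^1 = (4 − 0) − 3 = 1, so Ȟ^1 ≅ Z
Ȟ^2 = (0 − 0) − 0 = 0, so Ȟ^2 ≅ 0


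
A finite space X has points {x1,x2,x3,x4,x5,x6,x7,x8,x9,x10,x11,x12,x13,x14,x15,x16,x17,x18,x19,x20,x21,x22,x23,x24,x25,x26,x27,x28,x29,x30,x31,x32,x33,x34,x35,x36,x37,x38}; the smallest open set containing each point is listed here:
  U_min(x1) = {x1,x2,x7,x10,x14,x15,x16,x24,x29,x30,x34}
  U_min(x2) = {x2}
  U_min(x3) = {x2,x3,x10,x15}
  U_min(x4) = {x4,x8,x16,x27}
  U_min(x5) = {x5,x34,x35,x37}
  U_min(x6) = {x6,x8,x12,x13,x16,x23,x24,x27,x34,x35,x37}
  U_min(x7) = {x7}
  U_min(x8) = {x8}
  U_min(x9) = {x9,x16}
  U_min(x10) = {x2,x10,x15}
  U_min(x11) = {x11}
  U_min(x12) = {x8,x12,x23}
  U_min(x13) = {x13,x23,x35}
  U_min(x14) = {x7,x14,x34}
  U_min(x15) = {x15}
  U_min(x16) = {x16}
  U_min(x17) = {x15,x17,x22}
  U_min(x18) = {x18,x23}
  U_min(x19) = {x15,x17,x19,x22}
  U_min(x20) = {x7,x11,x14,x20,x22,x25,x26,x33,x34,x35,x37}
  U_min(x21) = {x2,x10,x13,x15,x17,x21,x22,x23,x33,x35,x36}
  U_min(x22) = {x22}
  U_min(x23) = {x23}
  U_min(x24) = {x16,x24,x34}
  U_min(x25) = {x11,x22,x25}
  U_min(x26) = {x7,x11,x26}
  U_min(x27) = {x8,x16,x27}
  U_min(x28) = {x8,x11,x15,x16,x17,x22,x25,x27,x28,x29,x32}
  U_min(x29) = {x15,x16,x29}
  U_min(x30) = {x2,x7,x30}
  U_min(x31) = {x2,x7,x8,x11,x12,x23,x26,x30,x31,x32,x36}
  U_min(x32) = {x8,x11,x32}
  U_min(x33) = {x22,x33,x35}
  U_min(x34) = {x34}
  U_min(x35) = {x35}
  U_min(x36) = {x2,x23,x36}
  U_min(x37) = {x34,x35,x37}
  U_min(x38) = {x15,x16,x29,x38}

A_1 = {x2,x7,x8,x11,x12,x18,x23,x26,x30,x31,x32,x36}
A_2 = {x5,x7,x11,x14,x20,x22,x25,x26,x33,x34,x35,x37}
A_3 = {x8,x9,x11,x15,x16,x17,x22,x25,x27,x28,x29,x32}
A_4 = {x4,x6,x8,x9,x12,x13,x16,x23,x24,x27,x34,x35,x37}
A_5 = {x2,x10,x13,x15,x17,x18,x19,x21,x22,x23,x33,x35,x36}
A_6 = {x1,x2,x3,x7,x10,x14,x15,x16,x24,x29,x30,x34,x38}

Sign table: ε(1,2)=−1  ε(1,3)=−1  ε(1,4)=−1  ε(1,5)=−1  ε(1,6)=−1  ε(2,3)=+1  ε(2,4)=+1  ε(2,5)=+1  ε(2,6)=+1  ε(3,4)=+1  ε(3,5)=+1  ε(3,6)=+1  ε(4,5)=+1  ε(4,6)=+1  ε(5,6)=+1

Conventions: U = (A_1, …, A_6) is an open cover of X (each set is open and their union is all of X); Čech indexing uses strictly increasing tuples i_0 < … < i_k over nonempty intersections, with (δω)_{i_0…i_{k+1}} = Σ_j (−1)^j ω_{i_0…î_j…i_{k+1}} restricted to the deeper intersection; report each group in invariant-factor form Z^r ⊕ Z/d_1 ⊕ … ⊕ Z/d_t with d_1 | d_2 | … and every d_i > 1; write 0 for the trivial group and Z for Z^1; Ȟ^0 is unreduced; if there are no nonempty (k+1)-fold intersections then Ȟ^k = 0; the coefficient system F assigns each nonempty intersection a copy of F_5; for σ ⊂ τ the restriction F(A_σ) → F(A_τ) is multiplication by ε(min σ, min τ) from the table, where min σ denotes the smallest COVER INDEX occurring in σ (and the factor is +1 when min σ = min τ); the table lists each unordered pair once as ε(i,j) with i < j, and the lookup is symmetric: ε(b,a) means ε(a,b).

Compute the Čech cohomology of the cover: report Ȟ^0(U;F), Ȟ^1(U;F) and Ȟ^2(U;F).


nonempty intersections:
  A12={x7,x11,x26} A13={x8,x11,x32} A14={x8,x12,x23} A15={x2,x18,x23,x36} A16={x2,x7,x30} A23={x11,x22,x25} A24={x34,x35,x37} A25={x22,x33,x35} A26={x7,x14,x34} A34={x8,x9,x16,x27} A35={x15,x17,x22} A36={x15,x16,x29} A45={x13,x23,x35} A46={x16,x24,x34} A56={x2,x10,x15}
  A123={x11} A126={x7} A134={x8} A145={x23} A156={x2} A235={x22} A245={x35} A246={x34} A346={x16} A356={x15}
C dims 6,15,10; δ0: rk_F5 5; δ1: rk_F5 10
Ȟ^0: (6−5)−0=1 ⇒ Z/5
Ȟ^1: (15−10)−5=0 ⇒ 0
Ȟ^2: (10−0)−10=0 ⇒ 0

Ȟ^0 ≅ Z/5; Ȟ^1 ≅ 0; Ȟ^2 ≅ 0


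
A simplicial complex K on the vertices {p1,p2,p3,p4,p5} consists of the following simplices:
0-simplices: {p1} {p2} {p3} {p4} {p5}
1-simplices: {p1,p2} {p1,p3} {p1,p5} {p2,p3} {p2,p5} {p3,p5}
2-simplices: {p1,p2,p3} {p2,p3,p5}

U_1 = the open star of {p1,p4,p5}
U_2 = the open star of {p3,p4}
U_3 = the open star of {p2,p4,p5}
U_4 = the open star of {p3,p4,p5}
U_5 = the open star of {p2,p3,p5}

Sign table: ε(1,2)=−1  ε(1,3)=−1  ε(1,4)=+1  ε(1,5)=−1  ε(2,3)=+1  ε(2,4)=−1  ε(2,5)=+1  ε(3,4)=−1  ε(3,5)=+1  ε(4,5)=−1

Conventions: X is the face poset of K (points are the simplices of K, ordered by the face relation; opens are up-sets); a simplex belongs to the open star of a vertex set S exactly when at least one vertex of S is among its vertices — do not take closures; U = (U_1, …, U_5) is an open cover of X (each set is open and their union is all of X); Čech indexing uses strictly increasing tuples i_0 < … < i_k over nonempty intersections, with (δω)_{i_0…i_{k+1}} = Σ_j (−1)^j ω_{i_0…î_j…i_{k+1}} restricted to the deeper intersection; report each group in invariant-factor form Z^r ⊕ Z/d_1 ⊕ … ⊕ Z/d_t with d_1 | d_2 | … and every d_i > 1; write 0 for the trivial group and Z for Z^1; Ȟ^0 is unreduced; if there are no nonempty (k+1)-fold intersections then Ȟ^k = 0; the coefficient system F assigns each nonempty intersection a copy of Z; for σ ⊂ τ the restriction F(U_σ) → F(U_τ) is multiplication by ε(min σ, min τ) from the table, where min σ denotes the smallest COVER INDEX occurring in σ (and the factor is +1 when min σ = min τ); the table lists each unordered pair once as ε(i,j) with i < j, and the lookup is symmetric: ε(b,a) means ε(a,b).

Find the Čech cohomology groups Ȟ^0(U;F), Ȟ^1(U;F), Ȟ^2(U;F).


cover nerve:
  U1={{p1},{p4},{p5},{p1,p2},{p1,p3},{p1,p5},{p2,p5},{p3,p5},{p1,p2,p3},{p2,p3,p5}} U2={{p3},{p4},{p1,p3},{p2,p3},{p3,p5},{p1,p2,p3},{p2,p3,p5}} U3={{p2},{p4},{p5},{p1,p2},{p1,p5},{p2,p3},{p2,p5},{p3,p5},{p1,p2,p3},{p2,p3,p5}} U4={{p3},{p4},{p5},{p1,p3},{p1,p5},{p2,p3},{p2,p5},{p3,p5},{p1,p2,p3},{p2,p3,p5}} U5={{p2},{p3},{p5},{p1,p2},{p1,p3},{p1,p5},{p2,p3},{p2,p5},{p3,p5},{p1,p2,p3},{p2,p3,p5}}
  U12={{p4},{p1,p3},{p3,p5},{p1,p2,p3},{p2,p3,p5}} U13={{p4},{p5},{p1,p2},{p1,p5},{p2,p5},{p3,p5},{p1,p2,p3},{p2,p3,p5}} U14={{p4},{p5},{p1,p3},{p1,p5},{p2,p5},{p3,p5},{p1,p2,p3},{p2,p3,p5}} U15={{p5},{p1,p2},{p1,p3},{p1,p5},{p2,p5},{p3,p5},{p1,p2,p3},{p2,p3,p5}} U23={{p4},{p2,p3},{p3,p5},{p1,p2,p3},{p2,p3,p5}} U24={{p3},{p4},{p1,p3},{p2,p3},{p3,p5},{p1,p2,p3},{p2,p3,p5}} U25={{p3},{p1,p3},{p2,p3},{p3,p5},{p1,p2,p3},{p2,p3,p5}} U34={{p4},{p5},{p1,p5},{p2,p3},{p2,p5},{p3,p5},{p1,p2,p3},{p2,p3,p5}} U35={{p2},{p5},{p1,p2},{p1,p5},{p2,p3},{p2,p5},{p3,p5},{p1,p2,p3},{p2,p3,p5}} U45={{p3},{p5},{p1,p3},{p1,p5},{p2,p3},{p2,p5},{p3,p5},{p1,p2,p3},{p2,p3,p5}}
  U123={{p4},{p3,p5},{p1,p2,p3},{p2,p3,p5}} U124={{p4},{p1,p3},{p3,p5},{p1,p2,p3},{p2,p3,p5}} U125={{p1,p3},{p3,p5},{p1,p2,p3},{p2,p3,p5}} U134={{p4},{p5},{p1,p5},{p2,p5},{p3,p5},{p1,p2,p3},{p2,p3,p5}} U135={{p5},{p1,p2},{p1,p5},{p2,p5},{p3,p5},{p1,p2,p3},{p2,p3,p5}} U145={{p5},{p1,p3},{p1,p5},{p2,p5},{p3,p5},{p1,p2,p3},{p2,p3,p5}} U234={{p4},{p2,p3},{p3,p5},{p1,p2,p3},{p2,p3,p5}} U235={{p2,p3},{p3,p5},{p1,p2,p3},{p2,p3,p5}} U245={{p3},{p1,p3},{p2,p3},{p3,p5},{p1,p2,p3},{p2,p3,p5}} U345={{p5},{p1,p5},{p2,p3},{p2,p5},{p3,p5},{p1,p2,p3},{p2,p3,p5}}
  U1234={{p4},{p3,p5},{p1,p2,p3},{p2,p3,p5}} U1235={{p3,p5},{p1,p2,p3},{p2,p3,p5}} U1245={{p1,p3},{p3,p5},{p1,p2,p3},{p2,p3,p5}} U1345={{p5},{p1,p5},{p2,p5},{p3,p5},{p1,p2,p3},{p2,p3,p5}} U2345={{p2,p3},{p3,p5},{p1,p2,p3},{p2,p3,p5}}
  U12345={{p3,p5},{p1,p2,p3},{p2,p3,p5}}
C dims 5,10,10,5; δ0: rk 4, SNF 1^4; δ1: rk 6, SNF 1^6; δ2: rk 4, SNF 1^4
Ȟ^0: (5−4)−0=1 ⇒ Z
Ȟ^1: (10−6)−4=0 ⇒ 0
Ȟ^2: (10−4)−6=0 ⇒ 0

Ȟ^0 = Z,  Ȟ^1 = 0,  Ȟ^2 = 0


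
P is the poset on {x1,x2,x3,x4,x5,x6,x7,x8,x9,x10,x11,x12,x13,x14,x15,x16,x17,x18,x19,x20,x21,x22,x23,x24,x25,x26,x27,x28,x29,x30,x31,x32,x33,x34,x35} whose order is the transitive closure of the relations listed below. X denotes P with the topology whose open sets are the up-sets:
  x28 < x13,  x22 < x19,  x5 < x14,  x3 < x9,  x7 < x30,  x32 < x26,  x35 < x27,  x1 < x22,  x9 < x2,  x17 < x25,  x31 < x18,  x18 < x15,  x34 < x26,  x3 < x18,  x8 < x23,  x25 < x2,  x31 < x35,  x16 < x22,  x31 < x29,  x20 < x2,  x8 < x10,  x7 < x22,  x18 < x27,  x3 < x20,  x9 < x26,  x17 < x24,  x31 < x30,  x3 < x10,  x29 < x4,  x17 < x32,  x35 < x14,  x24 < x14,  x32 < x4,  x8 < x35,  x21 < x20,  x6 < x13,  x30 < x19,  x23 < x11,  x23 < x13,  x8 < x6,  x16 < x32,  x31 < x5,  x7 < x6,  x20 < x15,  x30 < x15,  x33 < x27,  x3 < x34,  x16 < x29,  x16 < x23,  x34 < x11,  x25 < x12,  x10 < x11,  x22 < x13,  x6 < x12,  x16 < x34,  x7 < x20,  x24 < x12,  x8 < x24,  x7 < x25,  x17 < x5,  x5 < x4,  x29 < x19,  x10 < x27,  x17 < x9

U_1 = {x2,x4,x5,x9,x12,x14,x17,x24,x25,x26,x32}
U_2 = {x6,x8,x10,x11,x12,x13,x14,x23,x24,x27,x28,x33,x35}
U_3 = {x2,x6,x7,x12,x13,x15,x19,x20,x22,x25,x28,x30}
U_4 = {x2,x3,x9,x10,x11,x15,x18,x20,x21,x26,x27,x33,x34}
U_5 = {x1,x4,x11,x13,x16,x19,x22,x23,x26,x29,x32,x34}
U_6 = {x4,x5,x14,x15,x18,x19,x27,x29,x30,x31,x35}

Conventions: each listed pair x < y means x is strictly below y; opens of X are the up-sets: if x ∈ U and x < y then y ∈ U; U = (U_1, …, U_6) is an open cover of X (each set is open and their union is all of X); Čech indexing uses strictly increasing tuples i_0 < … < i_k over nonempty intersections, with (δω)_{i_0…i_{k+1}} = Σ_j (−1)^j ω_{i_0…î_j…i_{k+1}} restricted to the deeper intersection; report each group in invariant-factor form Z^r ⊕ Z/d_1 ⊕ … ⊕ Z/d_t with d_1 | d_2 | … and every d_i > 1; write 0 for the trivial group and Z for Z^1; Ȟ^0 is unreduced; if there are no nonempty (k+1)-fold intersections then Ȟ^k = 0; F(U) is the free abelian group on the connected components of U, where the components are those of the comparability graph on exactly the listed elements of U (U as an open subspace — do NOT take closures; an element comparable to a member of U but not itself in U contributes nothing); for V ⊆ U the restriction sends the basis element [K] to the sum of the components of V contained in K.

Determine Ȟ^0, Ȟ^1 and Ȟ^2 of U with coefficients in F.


Ȟ^0 ≅ Z, Ȟ^1 ≅ 0, Ȟ^2 ≅ Z/2

nonempty overlaps:
  U12={x12,x14,x24} U13={x2,x12,x25} U14={x2,x9,x26} U15={x4,x26,x32} U16={x4,x5,x14} U23={x6,x12,x13,x28} U24={x10,x11,x27,x33} U25={x11,x13,x23} U26={x14,x27,x35} U34={x2,x15,x20} U35={x13,x19,x22} U36={x15,x19,x30} U45={x11,x26,x34} U46={x15,x18,x27} U56={x4,x19,x29}
  U123={x12} U126={x14} U134={x2} U145={x26} U156={x4} U235={x13} U245={x11} U246={x27} U346={x15} U356={x19}
components per intersection:
  U1: {x2,x4,x5,x9,x12,x14,x17,x24,x25,x26,x32}
  U2: {x6,x8,x10,x11,x12,x13,x14,x23,x24,x27,x28,x33,x35}
  U3: {x2,x6,x7,x12,x13,x15,x19,x20,x22,x25,x28,x30}
  U4: {x2,x3,x9,x10,x11,x15,x18,x20,x21,x26,x27,x33,x34}
  U5: {x1,x4,x11,x13,x16,x19,x22,x23,x26,x29,x32,x34}
  U6: {x4,x5,x14,x15,x18,x19,x27,x29,x30,x31,x35}
  U12: {x12,x14,x24}
  U13: {x2,x12,x25}
  U14: {x2,x9,x26}
  U15: {x4,x26,x32}
  U16: {x4,x5,x14}
  U23: {x6,x12,x13,x28}
  U24: {x10,x11,x27,x33}
  U25: {x11,x13,x23}
  U26: {x14,x27,x35}
  U34: {x2,x15,x20}
  U35: {x13,x19,x22}
  U36: {x15,x19,x30}
  U45: {x11,x26,x34}
  U46: {x15,x18,x27}
  U56: {x4,x19,x29}
  U123: {x12}
  U126: {x14}
  U134: {x2}
  U145: {x26}
  U156: {x4}
  U235: {x13}
  U245: {x11}
  U246: {x27}
  U346: {x15}
  U356: {x19}
C dims 6,15,10; δ0: rk 5, SNF 1^5; δ1: rk 10, SNF 1^9·2
degree 0: 6−5−0 = 1 → Ȟ^0 ≅ Z
degree 1: 15−10−5 = 0 → Ȟ^1 ≅ 0
degree 2: 10−0−10 = 0 plus torsion [2] → Ȟ^2 ≅ Z/2


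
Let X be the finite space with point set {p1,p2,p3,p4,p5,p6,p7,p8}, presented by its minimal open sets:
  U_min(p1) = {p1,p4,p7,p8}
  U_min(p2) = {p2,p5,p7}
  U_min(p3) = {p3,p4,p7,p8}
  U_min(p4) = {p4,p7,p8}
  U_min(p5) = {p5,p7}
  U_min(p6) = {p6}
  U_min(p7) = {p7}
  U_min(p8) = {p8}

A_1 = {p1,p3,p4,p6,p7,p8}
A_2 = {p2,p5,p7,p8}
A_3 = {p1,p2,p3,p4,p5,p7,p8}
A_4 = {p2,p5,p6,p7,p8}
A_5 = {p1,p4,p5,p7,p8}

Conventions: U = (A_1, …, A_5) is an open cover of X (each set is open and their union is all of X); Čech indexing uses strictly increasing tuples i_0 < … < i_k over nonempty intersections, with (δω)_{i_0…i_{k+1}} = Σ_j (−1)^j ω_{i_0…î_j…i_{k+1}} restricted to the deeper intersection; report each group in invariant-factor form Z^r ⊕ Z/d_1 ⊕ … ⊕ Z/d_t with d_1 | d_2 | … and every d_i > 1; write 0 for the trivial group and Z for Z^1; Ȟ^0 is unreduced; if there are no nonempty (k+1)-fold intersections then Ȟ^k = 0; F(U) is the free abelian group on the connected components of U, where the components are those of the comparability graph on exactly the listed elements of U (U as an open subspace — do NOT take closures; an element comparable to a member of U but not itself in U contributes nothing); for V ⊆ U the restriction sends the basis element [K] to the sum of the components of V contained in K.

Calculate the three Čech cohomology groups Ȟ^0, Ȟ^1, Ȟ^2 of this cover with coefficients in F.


Ȟ^0 = Z^2, Ȟ^1 = 0 and Ȟ^2 = 0

intersection data:
  A12={p7,p8} A13={p1,p3,p4,p7,p8} A14={p6,p7,p8} A15={p1,p4,p7,p8} A23={p2,p5,p7,p8} A24={p2,p5,p7,p8} A25={p5,p7,p8} A34={p2,p5,p7,p8} A35={p1,p4,p5,p7,p8} A45={p5,p7,p8}
  A123={p7,p8} A124={p7,p8} A125={p7,p8} A134={p7,p8} A135={p1,p4,p7,p8} A145={p7,p8} A234={p2,p5,p7,p8} A235={p5,p7,p8} A245={p5,p7,p8} A345={p5,p7,p8}
  A1234={p7,p8} A1235={p7,p8} A1245={p7,p8} A1345={p7,p8} A2345={p5,p7,p8}
  A12345={p7,p8}
components per intersection:
  A1: {p1,p3,p4,p7,p8} {p6}
  A2: {p2,p5,p7} {p8}
  A3: {p1,p2,p3,p4,p5,p7,p8}
  A4: {p2,p5,p7} {p6} {p8}
  A5: {p1,p4,p5,p7,p8}
  A12: {p7} {p8}
  A13: {p1,p3,p4,p7,p8}
  A14: {p6} {p7} {p8}
  A15: {p1,p4,p7,p8}
  A23: {p2,p5,p7} {p8}
  A24: {p2,p5,p7} {p8}
  A25: {p5,p7} {p8}
  A34: {p2,p5,p7} {p8}
  A35: {p1,p4,p5,p7,p8}
  A45: {p5,p7} {p8}
  A123: {p7} {p8}
  A124: {p7} {p8}
  A125: {p7} {p8}
  A134: {p7} {p8}
  A135: {p1,p4,p7,p8}
  A145: {p7} {p8}
  A234: {p2,p5,p7} {p8}
  A235: {p5,p7} {p8}
  A245: {p5,p7} {p8}
  A345: {p5,p7} {p8}
  A1234: {p7} {p8}
  A1235: {p7} {p8}
  A1245: {p7} {p8}
  A1345: {p7} {p8}
  A2345: {p5,p7} {p8}
  A12345: {p7} {p8}
C dims 9,18,19,10; δ0: rk 7, SNF 1^7; δ1: rk 11, SNF 1^11; δ2: rk 8, SNF 1^8
Ȟ^0 = (9 − 7) − 0 = 2, so Ȟ^0 ≅ Z^2
Ȟ^1 = (18 − 11) − 7 = 0, so Ȟ^1 ≅ 0
Ȟ^2 = (19 − 8) − 11 = 0, so Ȟ^2 ≅ 0


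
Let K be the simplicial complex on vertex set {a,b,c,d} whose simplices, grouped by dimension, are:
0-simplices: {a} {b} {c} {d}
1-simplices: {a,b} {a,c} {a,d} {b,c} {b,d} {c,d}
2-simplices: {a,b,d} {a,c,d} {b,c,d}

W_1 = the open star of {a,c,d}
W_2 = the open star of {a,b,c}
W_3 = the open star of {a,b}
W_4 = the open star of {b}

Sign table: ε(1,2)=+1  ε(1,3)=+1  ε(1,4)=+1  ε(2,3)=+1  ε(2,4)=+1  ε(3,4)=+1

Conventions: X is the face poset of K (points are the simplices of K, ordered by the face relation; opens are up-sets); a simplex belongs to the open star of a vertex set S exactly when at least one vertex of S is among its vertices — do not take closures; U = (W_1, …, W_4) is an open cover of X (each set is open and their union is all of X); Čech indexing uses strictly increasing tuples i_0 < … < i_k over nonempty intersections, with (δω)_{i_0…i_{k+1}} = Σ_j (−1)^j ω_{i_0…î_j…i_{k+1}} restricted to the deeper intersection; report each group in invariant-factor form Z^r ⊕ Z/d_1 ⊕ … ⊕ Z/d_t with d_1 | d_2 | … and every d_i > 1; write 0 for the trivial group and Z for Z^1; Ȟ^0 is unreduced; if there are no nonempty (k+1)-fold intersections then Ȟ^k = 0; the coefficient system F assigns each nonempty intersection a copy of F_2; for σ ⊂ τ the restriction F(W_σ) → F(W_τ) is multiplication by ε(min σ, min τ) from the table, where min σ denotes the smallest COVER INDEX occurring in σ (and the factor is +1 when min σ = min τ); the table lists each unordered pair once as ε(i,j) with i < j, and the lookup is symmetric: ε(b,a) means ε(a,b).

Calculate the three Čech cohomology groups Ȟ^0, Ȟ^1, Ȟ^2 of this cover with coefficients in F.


Ȟ^0(U;F) ≅ Z/2; Ȟ^1(U;F) ≅ 0; Ȟ^2(U;F) ≅ 0

nerve of the cover:
  W1={{a},{c},{d},{a,b},{a,c},{a,d},{b,c},{b,d},{c,d},{a,b,d},{a,c,d},{b,c,d}} W2={{a},{b},{c},{a,b},{a,c},{a,d},{b,c},{b,d},{c,d},{a,b,d},{a,c,d},{b,c,d}} W3={{a},{b},{a,b},{a,c},{a,d},{b,c},{b,d},{a,b,d},{a,c,d},{b,c,d}} W4={{b},{a,b},{b,c},{b,d},{a,b,d},{b,c,d}}
  W12={{a},{c},{a,b},{a,c},{a,d},{b,c},{b,d},{c,d},{a,b,d},{a,c,d},{b,c,d}} W13={{a},{a,b},{a,c},{a,d},{b,c},{b,d},{a,b,d},{a,c,d},{b,c,d}} W14={{a,b},{b,c},{b,d},{a,b,d},{b,c,d}} W23={{a},{b},{a,b},{a,c},{a,d},{b,c},{b,d},{a,b,d},{a,c,d},{b,c,d}} W24={{b},{a,b},{b,c},{b,d},{a,b,d},{b,c,d}} W34={{b},{a,b},{b,c},{b,d},{a,b,d},{b,c,d}}
  W123={{a},{a,b},{a,c},{a,d},{b,c},{b,d},{a,b,d},{a,c,d},{b,c,d}} W124={{a,b},{b,c},{b,d},{a,b,d},{b,c,d}} W134={{a,b},{b,c},{b,d},{a,b,d},{b,c,d}} W234={{b},{a,b},{b,c},{b,d},{a,b,d},{b,c,d}}
  W1234={{a,b},{b,c},{b,d},{a,b,d},{b,c,d}}
C dims 4,6,4,1; δ0: rk_F2 3; δ1: rk_F2 3; δ2: rk_F2 1
Ȟ^0 = (4 − 3) − 0 = 1, so Ȟ^0 ≅ Z/2
Ȟ^1 = (6 − 3) − 3 = 0, so Ȟ^1 ≅ 0
Ȟ^2 = (4 − 1) − 3 = 0, so Ȟ^2 ≅ 0


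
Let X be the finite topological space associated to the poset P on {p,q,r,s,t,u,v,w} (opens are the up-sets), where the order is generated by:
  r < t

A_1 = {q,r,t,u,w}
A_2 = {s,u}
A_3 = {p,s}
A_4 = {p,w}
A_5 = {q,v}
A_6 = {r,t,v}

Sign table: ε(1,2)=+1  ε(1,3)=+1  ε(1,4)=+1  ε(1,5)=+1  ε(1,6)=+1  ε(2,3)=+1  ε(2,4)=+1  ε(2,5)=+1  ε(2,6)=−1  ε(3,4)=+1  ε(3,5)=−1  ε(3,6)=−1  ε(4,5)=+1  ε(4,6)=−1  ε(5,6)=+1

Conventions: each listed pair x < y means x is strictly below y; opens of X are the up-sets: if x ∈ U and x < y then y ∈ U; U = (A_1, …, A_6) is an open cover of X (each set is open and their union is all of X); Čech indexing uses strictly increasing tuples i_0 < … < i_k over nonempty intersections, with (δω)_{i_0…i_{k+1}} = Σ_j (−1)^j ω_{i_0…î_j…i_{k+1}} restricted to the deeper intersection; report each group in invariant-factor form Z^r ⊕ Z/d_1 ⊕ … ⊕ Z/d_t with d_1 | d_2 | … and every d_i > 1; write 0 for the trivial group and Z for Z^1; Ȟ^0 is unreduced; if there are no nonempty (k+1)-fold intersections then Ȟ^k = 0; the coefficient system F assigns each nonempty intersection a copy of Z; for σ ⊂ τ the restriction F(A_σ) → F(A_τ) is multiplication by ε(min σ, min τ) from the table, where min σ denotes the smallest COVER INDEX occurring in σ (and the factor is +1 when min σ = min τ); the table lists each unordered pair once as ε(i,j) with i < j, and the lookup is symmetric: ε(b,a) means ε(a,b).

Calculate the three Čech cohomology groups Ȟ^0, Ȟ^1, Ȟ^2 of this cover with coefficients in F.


Ȟ^0 ≅ Z; Ȟ^1 ≅ Z^2; Ȟ^2 ≅ 0

nerve of the cover:
  A12={u} A14={w} A15={q} A16={r,t} A23={s} A34={p} A56={v}
C dims 6,7; δ0: rk 5, SNF 1^5
Ȟ^0 = (6 − 5) − 0 = 1, so Ȟ^0 ≅ Z
Ȟ^1 = (7 − 0) − 5 = 2, so Ȟ^1 ≅ Z^2
Ȟ^2 = (0 − 0) − 0 = 0, so Ȟ^2 ≅ 0


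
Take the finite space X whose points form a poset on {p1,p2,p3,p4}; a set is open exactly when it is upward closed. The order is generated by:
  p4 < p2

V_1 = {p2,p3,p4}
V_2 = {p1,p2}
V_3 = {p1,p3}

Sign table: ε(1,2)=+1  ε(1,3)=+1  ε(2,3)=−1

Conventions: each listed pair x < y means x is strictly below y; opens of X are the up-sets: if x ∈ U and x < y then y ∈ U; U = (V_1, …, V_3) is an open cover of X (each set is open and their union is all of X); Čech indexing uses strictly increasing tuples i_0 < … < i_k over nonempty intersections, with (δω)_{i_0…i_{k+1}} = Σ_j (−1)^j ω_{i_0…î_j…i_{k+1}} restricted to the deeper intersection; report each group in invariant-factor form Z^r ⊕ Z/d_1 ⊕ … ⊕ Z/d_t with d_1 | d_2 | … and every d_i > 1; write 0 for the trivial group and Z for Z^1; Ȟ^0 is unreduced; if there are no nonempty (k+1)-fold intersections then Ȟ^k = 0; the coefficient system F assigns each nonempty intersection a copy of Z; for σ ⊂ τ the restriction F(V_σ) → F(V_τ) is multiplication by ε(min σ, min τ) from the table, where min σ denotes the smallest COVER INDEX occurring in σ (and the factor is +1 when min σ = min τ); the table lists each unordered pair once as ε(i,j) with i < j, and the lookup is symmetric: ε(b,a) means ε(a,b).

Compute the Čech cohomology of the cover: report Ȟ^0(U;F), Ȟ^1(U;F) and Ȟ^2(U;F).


nerve simplices:
  V12={p2} V13={p3} V23={p1}
C dims 3,3; δ0: rk 3, SNF 1^2·2
degree 0: 3−3−0 = 0 → Ȟ^0 ≅ 0
degree 1: 3−0−3 = 0 plus torsion [2] → Ȟ^1 ≅ Z/2
degree 2: 0−0−0 = 0 → Ȟ^2 ≅ 0

Ȟ^0 = 0; Ȟ^1 = Z/2; Ȟ^2 = 0


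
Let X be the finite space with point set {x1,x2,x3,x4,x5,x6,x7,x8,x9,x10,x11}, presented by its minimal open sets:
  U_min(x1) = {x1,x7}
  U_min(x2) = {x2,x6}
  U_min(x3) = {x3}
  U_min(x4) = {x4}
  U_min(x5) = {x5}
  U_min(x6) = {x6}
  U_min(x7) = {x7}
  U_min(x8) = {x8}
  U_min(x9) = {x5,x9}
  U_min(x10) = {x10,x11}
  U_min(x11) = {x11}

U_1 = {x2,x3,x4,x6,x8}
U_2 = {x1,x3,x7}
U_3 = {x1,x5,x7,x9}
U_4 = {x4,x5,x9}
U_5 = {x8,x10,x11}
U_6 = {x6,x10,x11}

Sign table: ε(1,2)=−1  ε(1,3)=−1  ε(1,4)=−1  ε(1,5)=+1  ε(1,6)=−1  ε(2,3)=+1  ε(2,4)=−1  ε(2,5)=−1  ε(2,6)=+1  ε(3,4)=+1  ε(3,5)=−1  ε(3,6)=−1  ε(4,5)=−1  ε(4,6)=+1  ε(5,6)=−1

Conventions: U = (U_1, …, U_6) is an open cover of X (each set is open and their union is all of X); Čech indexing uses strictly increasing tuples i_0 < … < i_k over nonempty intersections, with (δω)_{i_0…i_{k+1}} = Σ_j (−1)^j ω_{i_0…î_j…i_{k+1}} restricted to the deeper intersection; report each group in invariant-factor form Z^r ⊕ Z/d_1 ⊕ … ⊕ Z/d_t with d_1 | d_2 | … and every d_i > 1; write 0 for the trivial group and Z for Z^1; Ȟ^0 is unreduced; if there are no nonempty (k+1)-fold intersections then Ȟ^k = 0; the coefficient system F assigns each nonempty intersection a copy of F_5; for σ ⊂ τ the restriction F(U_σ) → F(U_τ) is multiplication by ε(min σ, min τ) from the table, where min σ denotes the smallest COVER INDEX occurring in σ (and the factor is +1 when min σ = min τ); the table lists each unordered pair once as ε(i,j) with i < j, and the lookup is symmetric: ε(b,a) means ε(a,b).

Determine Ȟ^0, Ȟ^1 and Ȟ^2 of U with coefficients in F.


intersection data:
  U12={x3} U14={x4} U15={x8} U16={x6} U23={x1,x7} U34={x5,x9} U56={x10,x11}
C dims 6,7; δ0: rk_F5 5
Ȟ^0 = (6 − 5) − 0 = 1, so Ȟ^0 ≅ Z/5
Ȟ^1 = (7 − 0) − 5 = 2, so Ȟ^1 ≅ Z/5 ⊕ Z/5
Ȟ^2 = (0 − 0) − 0 = 0, so Ȟ^2 ≅ 0

Ȟ^0 = Z/5; Ȟ^1 = Z/5 ⊕ Z/5; Ȟ^2 = 0


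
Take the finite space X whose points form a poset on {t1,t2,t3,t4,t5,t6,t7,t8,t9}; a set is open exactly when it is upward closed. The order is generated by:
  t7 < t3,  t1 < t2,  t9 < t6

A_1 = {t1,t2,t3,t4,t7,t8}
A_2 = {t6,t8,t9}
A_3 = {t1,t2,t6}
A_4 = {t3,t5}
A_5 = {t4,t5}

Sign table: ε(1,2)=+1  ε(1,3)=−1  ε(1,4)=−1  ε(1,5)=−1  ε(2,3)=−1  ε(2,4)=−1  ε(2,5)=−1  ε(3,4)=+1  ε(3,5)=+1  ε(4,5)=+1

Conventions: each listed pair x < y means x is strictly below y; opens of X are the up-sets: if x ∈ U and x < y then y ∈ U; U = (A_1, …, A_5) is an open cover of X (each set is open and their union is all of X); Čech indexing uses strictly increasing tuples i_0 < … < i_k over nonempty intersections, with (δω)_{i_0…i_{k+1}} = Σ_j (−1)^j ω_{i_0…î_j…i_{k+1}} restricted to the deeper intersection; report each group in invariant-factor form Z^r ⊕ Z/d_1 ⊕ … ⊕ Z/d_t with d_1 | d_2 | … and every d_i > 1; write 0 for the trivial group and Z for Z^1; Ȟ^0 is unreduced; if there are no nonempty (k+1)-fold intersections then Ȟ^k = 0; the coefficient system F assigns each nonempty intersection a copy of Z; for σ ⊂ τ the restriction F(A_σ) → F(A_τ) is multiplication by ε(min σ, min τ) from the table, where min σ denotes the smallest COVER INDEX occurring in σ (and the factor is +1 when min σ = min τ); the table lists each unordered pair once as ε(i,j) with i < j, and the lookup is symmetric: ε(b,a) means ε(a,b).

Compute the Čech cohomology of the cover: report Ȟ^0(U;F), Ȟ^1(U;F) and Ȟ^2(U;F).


nonempty overlaps:
  A12={t8} A13={t1,t2} A14={t3} A15={t4} A23={t6} A45={t5}
C dims 5,6; δ0: rk 4, SNF 1^4
degree 0: 5−4−0 = 1 → Ȟ^0 ≅ Z
degree 1: 6−0−4 = 2 → Ȟ^1 ≅ Z^2
degree 2: 0−0−0 = 0 → Ȟ^2 ≅ 0

Ȟ^0 = Z, Ȟ^1 = Z^2, Ȟ^2 = 0


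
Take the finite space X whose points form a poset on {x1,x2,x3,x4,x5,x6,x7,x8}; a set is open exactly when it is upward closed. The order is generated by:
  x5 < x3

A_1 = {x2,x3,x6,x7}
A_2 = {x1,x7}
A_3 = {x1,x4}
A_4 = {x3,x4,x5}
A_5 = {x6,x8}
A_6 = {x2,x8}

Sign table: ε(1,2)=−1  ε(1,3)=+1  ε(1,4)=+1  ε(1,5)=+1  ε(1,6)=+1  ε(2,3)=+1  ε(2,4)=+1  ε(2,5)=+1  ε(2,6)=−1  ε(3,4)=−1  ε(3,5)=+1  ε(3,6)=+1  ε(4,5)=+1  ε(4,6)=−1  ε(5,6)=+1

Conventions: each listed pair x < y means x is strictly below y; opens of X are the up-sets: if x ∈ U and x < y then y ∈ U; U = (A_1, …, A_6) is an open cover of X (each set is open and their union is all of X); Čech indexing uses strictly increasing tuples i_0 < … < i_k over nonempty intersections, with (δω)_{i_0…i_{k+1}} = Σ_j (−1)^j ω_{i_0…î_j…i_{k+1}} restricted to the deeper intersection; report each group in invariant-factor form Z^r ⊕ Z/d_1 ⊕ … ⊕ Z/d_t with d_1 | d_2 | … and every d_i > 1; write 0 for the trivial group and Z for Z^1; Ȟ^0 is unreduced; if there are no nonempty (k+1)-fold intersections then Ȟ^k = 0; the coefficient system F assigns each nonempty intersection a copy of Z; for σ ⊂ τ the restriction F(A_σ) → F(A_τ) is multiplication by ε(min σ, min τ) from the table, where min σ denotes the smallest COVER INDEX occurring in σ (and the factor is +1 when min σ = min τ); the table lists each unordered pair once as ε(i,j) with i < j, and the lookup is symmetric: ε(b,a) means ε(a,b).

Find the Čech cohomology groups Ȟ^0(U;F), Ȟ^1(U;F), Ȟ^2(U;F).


nonempty intersections:
  A12={x7} A14={x3} A15={x6} A16={x2} A23={x1} A34={x4} A56={x8}
C dims 6,7; δ0: rk 5, SNF 1^5
Ȟ^0: (6−5)−0=1 ⇒ Z
Ȟ^1: (7−0)−5=2 ⇒ Z^2
Ȟ^2: (0−0)−0=0 ⇒ 0

Ȟ^0(U;F) ≅ Z, Ȟ^1(U;F) ≅ Z^2 and Ȟ^2(U;F) ≅ 0


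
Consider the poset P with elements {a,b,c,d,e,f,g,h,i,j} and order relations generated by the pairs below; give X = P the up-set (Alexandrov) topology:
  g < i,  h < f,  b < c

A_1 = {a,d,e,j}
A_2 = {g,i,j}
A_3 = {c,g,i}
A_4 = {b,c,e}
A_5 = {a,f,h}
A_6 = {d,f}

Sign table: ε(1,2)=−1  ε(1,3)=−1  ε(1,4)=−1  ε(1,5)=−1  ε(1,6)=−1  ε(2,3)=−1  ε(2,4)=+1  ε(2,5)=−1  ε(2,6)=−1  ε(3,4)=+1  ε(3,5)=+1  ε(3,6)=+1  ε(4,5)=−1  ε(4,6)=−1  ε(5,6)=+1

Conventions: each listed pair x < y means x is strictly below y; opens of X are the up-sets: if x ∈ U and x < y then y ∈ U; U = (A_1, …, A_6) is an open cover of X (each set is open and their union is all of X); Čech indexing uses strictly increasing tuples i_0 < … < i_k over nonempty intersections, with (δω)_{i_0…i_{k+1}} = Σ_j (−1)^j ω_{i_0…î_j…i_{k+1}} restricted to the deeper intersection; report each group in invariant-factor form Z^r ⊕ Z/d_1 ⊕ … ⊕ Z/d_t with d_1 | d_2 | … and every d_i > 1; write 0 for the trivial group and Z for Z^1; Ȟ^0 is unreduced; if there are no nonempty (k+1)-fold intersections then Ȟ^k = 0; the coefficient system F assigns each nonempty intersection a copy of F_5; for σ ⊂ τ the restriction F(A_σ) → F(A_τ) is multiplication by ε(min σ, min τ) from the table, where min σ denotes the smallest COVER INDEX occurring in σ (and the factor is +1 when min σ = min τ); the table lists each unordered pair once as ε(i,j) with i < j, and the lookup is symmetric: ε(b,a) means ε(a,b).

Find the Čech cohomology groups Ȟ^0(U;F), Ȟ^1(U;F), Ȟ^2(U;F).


nerve of the cover:
  A12={j} A14={e} A15={a} A16={d} A23={g,i} A34={c} A56={f}
C dims 6,7; δ0: rk_F5 6
Ȟ^0 = (6 − 6) − 0 = 0, so Ȟ^0 ≅ 0
Ȟ^1 = (7 − 0) − 6 = 1, so Ȟ^1 ≅ Z/5
Ȟ^2 = (0 − 0) − 0 = 0, so Ȟ^2 ≅ 0

Ȟ^0(U;F) ≅ 0, Ȟ^1(U;F) ≅ Z/5, Ȟ^2(U;F) ≅ 0
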